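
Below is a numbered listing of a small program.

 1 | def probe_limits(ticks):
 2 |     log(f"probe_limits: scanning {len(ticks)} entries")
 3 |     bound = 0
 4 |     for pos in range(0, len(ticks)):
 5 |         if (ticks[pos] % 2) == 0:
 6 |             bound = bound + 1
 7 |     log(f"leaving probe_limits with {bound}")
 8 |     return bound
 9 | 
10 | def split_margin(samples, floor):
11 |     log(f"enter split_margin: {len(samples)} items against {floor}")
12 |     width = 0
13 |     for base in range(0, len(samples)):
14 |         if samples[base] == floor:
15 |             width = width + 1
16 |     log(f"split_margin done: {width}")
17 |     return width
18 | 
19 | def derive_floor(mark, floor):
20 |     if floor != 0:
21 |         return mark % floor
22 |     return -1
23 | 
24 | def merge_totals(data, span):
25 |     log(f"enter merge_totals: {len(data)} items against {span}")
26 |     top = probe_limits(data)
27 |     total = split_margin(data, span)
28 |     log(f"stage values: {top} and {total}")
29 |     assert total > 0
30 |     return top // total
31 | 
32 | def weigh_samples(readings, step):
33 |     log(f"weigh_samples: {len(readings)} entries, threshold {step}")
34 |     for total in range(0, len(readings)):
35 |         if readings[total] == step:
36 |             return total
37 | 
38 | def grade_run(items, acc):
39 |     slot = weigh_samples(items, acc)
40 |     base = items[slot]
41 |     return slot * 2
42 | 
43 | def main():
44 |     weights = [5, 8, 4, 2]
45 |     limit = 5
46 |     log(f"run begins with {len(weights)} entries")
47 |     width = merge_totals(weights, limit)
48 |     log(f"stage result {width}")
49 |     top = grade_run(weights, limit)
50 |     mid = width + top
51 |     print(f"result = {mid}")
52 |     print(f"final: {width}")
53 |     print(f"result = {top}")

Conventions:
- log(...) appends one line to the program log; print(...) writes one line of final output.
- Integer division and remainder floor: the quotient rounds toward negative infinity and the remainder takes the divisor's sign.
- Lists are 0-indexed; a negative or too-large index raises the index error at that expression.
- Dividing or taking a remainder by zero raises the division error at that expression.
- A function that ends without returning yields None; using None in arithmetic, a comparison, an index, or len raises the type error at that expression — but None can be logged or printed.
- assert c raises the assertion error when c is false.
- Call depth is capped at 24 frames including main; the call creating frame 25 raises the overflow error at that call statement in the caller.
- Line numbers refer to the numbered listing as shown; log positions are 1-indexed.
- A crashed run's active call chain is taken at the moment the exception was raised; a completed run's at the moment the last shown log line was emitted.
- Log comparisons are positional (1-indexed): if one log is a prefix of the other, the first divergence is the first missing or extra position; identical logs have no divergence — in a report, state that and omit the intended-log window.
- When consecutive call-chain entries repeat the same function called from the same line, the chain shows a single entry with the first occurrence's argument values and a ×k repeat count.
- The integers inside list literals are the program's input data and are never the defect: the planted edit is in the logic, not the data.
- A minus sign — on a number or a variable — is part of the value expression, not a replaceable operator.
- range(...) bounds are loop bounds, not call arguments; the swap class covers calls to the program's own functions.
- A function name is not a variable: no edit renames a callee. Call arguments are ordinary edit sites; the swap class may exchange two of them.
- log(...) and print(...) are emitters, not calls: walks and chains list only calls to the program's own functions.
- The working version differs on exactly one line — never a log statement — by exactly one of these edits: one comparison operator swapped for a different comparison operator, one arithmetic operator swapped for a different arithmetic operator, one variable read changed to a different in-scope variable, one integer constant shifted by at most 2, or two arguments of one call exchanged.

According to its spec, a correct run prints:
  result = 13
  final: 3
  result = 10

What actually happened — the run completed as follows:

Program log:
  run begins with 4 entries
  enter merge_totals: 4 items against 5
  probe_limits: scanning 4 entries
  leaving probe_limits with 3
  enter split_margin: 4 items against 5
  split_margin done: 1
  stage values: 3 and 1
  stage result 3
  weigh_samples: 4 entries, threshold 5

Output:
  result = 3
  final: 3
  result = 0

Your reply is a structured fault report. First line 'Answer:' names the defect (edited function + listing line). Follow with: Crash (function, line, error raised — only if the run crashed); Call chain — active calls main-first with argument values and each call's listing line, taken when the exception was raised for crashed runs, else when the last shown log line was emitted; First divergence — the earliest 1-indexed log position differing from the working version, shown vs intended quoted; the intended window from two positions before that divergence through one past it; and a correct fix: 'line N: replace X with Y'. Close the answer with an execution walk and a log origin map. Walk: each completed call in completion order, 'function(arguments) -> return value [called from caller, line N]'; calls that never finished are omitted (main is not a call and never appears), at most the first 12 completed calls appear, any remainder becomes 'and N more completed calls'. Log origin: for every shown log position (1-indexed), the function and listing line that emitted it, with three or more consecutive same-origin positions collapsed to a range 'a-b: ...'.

Answer: the defect is in grade_run at line 41.
The tell: The two runs log identically and part ways only at the printed values.
Call chain: main -> grade_run([5, 8, 4, 2], 5) (called at line 49) -> weigh_samples([5, 8, 4, 2], 5) (called at line 39).
First divergence: none; the two logs match at every position.
Execution walk:
  probe_limits([5, 8, 4, 2]) -> 3  [called from merge_totals, line 26]
  split_margin([5, 8, 4, 2], 5) -> 1  [called from merge_totals, line 27]
  merge_totals([5, 8, 4, 2], 5) -> 3  [called from main, line 47]
  weigh_samples([5, 8, 4, 2], 5) -> 0  [called from grade_run, line 39]
  grade_run([5, 8, 4, 2], 5) -> 0  [called from main, line 49]
Origin of each log line:
  1: from main, line 46
  2: from merge_totals, line 25
  3: from probe_limits, line 2
  4: from probe_limits, line 7
  5: from split_margin, line 11
  6: from split_margin, line 16
  7: from merge_totals, line 28
  8: from main, line 48
  9: from weigh_samples, line 33
A correct fix: line 41: replace `slot` with `base`.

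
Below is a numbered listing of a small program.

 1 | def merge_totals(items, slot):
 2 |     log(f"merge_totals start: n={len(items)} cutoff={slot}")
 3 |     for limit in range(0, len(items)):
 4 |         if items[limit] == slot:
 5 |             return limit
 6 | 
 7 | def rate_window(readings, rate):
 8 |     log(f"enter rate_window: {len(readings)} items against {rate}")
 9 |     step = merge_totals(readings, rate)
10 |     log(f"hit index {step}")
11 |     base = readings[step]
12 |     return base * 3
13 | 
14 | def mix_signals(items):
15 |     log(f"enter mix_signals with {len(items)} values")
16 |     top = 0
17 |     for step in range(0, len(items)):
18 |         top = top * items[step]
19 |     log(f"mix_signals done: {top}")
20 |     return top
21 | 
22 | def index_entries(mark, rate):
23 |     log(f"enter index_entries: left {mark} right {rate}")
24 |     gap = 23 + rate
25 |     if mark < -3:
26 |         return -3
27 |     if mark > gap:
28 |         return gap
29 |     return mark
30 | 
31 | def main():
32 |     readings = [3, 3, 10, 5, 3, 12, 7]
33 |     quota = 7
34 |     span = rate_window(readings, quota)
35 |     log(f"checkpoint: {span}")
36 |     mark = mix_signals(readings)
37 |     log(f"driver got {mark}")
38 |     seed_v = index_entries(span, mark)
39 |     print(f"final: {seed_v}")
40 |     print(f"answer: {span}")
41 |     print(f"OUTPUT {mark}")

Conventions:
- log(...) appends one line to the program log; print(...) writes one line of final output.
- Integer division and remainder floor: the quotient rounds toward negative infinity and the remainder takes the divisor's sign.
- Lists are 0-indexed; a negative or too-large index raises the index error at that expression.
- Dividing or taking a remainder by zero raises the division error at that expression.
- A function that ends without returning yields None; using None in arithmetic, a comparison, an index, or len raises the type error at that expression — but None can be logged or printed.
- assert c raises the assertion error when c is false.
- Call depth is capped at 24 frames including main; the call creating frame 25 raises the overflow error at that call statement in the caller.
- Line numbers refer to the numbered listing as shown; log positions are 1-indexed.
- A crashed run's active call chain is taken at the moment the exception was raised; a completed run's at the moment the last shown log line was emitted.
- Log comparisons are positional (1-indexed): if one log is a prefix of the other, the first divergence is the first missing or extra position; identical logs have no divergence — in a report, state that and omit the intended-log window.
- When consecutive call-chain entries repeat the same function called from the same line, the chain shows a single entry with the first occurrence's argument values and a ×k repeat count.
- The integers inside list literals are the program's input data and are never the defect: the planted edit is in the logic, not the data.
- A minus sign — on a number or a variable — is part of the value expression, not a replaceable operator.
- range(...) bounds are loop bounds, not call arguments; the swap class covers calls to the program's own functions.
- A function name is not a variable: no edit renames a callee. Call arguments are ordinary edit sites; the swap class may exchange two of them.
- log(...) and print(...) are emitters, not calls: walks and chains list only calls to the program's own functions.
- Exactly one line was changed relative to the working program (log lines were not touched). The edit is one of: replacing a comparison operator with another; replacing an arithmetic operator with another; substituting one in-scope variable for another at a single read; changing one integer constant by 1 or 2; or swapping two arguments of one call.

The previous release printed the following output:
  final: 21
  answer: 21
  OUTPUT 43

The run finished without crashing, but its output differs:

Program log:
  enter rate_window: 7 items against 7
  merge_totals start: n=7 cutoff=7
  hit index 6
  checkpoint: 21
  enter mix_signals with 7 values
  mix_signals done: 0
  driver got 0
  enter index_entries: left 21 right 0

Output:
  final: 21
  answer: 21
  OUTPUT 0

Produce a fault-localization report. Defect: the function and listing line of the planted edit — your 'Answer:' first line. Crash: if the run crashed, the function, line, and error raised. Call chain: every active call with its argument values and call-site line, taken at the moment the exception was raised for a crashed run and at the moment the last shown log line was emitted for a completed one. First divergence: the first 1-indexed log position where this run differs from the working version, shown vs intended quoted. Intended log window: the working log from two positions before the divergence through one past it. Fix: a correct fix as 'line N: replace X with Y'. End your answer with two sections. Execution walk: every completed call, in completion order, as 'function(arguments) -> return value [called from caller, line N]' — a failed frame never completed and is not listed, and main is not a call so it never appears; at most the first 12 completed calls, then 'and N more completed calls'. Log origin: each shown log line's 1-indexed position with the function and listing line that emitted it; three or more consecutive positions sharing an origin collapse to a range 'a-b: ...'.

Answer: the defect is in mix_signals at line 18.
Key observation: Position 6 is the first bad log line: 'mix_signals done: 0' should read 'mix_signals done: 43'.
Call chain: main -> index_entries(21, 0) (called at line 38).
First divergence: at position 6 the run shows 'mix_signals done: 0' where the working version logs 'mix_signals done: 43'.
Intended log window:
  4: checkpoint: 21
  5: enter mix_signals with 7 values
  6: mix_signals done: 43
  7: driver got 43
Execution walk:
  merge_totals([3, 3, 10, 5, 3, 12, 7], 7) -> 6  [called from rate_window, line 9]
  rate_window([3, 3, 10, 5, 3, 12, 7], 7) -> 21  [called from main, line 34]
  mix_signals([3, 3, 10, 5, 3, 12, 7]) -> 0  [called from main, line 36]
  index_entries(21, 0) -> 21  [called from main, line 38]
Log origin:
  1: logged in rate_window at line 8
  2: logged in merge_totals at line 2
  3: logged in rate_window at line 10
  4: logged in main at line 35
  5: logged in mix_signals at line 15
  6: logged in mix_signals at line 19
  7: logged in main at line 37
  8: logged in index_entries at line 23
A correct fix: line 18: replace `*` with `+`.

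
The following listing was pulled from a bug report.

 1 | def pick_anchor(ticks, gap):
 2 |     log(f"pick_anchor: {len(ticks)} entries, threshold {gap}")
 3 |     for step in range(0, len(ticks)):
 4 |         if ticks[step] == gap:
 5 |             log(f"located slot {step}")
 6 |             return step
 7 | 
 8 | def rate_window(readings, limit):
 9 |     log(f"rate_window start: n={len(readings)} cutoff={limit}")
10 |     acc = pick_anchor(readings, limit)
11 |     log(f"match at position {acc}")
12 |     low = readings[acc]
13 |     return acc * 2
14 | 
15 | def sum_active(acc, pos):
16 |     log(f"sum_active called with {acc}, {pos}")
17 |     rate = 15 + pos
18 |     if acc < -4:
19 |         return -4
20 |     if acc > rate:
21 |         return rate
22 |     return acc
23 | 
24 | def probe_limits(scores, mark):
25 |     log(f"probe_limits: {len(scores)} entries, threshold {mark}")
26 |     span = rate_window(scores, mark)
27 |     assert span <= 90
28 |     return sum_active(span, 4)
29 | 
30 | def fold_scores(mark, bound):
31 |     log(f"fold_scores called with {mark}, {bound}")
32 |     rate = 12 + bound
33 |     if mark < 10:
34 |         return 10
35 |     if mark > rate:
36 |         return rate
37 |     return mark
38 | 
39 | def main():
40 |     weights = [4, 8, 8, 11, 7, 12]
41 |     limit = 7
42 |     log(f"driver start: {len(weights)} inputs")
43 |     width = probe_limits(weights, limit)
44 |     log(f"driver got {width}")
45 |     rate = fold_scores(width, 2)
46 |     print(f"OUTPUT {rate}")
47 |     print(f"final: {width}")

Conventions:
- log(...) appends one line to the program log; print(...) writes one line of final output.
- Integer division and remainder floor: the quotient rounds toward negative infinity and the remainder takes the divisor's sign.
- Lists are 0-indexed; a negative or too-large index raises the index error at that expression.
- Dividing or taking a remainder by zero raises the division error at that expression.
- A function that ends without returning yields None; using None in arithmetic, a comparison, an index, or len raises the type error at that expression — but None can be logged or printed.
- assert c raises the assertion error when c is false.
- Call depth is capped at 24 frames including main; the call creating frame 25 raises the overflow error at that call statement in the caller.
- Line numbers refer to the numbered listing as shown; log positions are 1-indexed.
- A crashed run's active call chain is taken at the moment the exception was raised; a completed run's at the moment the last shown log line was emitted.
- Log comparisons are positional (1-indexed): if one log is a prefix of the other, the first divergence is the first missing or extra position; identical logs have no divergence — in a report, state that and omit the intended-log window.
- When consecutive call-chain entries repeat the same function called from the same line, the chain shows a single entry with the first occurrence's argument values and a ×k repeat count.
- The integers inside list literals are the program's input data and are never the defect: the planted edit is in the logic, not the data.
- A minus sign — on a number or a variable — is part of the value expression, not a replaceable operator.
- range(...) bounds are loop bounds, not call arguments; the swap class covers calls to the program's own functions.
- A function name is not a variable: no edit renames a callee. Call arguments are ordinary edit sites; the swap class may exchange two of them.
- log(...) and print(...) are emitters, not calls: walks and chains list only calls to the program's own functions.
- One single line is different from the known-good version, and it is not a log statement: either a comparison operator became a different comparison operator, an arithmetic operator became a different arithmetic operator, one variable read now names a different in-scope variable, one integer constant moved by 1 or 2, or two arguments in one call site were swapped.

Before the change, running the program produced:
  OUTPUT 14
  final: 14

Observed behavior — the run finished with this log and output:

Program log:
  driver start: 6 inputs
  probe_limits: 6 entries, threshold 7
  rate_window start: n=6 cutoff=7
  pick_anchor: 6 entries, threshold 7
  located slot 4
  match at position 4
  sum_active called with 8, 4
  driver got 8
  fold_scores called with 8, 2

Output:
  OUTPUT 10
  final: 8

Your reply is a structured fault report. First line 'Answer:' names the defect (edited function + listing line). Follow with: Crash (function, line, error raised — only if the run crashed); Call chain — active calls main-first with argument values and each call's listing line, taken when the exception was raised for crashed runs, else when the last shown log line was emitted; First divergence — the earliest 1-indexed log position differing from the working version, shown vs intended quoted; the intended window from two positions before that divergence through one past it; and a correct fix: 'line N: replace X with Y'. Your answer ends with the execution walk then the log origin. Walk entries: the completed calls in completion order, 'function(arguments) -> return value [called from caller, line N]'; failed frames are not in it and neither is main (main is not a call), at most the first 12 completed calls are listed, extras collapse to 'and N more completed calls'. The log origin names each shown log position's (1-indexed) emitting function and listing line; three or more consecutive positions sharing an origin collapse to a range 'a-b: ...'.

Answer: the defect is in rate_window at line 13.
The tell: Position 7 is the first bad log line: 'sum_active called with 8, 4' should read 'sum_active called with 14, 4'.
Call chain: main -> fold_scores(8, 2) (called at line 45).
First divergence: position 7 — the shown line 'sum_active called with 8, 4' should read 'sum_active called with 14, 4'.
Intended log window:
  5: located slot 4
  6: match at position 4
  7: sum_active called with 14, 4
  8: driver got 14
Execution walk:
  pick_anchor([4, 8, 8, 11, 7, 12], 7) -> 4  [called from rate_window, line 10]
  rate_window([4, 8, 8, 11, 7, 12], 7) -> 8  [called from probe_limits, line 26]
  sum_active(8, 4) -> 8  [called from probe_limits, line 28]
  probe_limits([4, 8, 8, 11, 7, 12], 7) -> 8  [called from main, line 43]
  fold_scores(8, 2) -> 10  [called from main, line 45]
Log origin:
  1: from main, line 42
  2: from probe_limits, line 25
  3: from rate_window, line 9
  4: from pick_anchor, line 2
  5: from pick_anchor, line 5
  6: from rate_window, line 11
  7: from sum_active, line 16
  8: from main, line 44
  9: from fold_scores, line 31
A correct fix: line 13: replace `acc` with `low`.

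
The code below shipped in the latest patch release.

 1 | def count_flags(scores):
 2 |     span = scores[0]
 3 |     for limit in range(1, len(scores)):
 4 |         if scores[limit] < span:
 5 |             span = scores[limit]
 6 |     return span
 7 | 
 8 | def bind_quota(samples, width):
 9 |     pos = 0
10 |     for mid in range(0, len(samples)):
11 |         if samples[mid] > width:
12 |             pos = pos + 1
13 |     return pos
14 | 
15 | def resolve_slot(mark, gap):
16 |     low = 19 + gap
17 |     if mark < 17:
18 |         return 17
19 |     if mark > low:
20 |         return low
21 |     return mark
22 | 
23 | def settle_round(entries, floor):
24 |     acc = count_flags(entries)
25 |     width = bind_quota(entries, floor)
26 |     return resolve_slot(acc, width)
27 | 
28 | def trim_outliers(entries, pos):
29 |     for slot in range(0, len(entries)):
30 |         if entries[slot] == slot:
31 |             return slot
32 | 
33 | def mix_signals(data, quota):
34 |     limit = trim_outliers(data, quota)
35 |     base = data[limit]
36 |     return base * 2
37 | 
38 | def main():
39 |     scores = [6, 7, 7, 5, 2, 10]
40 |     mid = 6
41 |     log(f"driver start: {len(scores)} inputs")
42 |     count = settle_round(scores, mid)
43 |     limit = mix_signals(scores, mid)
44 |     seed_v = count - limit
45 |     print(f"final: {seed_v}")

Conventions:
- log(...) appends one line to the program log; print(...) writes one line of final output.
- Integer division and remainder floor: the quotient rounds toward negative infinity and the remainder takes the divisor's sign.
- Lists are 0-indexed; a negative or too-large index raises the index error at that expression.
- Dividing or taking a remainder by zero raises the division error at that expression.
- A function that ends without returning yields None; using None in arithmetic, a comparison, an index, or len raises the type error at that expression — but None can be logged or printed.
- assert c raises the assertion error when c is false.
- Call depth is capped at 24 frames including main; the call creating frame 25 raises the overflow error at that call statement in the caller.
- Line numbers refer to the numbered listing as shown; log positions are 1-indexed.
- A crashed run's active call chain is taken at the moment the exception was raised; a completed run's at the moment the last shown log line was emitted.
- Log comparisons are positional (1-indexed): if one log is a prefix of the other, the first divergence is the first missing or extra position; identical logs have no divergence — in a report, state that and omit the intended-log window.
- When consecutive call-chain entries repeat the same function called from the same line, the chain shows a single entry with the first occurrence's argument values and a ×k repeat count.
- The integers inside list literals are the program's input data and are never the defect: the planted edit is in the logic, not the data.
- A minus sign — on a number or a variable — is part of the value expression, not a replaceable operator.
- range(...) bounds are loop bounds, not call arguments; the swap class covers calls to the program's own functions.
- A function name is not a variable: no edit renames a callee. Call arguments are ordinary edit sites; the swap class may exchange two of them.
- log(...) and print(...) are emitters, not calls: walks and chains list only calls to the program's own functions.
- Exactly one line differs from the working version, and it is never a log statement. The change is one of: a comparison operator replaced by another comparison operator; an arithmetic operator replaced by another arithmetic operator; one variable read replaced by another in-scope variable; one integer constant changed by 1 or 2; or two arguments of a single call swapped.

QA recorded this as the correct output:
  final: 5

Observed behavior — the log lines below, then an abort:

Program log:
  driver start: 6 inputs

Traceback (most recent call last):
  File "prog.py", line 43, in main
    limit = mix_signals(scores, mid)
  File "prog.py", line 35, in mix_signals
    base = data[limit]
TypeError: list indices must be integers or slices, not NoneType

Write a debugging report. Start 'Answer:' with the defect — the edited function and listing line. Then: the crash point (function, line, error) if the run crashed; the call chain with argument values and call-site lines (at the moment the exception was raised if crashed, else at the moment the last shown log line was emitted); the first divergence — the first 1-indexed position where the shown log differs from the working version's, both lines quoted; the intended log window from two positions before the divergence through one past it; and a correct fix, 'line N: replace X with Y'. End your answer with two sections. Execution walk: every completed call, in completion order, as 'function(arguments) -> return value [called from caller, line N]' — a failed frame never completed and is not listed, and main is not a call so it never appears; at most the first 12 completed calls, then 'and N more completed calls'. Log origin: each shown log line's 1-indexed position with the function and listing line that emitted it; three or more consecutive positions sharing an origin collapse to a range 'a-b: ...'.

Answer: the defect is in trim_outliers at line 30.
Key fact: The logs agree in full; the defect surfaces as the crash itself.
Crash: mix_signals, line 35, TypeError.
Call chain: main -> mix_signals([6, 7, 7, 5, 2, 10], 6) (called at line 43).
First divergence: there is none — every log position agrees.
Execution walk:
  count_flags([6, 7, 7, 5, 2, 10]) -> 2  [called from settle_round, line 24]
  bind_quota([6, 7, 7, 5, 2, 10], 6) -> 3  [called from settle_round, line 25]
  resolve_slot(2, 3) -> 17  [called from settle_round, line 26]
  settle_round([6, 7, 7, 5, 2, 10], 6) -> 17  [called from main, line 42]
  trim_outliers([6, 7, 7, 5, 2, 10], 6) -> None  [called from mix_signals, line 34]
Log origins:
  1 — main, line 41
A correct fix: line 30: replace `entries[slot] == slot` with `entries[slot] == pos`.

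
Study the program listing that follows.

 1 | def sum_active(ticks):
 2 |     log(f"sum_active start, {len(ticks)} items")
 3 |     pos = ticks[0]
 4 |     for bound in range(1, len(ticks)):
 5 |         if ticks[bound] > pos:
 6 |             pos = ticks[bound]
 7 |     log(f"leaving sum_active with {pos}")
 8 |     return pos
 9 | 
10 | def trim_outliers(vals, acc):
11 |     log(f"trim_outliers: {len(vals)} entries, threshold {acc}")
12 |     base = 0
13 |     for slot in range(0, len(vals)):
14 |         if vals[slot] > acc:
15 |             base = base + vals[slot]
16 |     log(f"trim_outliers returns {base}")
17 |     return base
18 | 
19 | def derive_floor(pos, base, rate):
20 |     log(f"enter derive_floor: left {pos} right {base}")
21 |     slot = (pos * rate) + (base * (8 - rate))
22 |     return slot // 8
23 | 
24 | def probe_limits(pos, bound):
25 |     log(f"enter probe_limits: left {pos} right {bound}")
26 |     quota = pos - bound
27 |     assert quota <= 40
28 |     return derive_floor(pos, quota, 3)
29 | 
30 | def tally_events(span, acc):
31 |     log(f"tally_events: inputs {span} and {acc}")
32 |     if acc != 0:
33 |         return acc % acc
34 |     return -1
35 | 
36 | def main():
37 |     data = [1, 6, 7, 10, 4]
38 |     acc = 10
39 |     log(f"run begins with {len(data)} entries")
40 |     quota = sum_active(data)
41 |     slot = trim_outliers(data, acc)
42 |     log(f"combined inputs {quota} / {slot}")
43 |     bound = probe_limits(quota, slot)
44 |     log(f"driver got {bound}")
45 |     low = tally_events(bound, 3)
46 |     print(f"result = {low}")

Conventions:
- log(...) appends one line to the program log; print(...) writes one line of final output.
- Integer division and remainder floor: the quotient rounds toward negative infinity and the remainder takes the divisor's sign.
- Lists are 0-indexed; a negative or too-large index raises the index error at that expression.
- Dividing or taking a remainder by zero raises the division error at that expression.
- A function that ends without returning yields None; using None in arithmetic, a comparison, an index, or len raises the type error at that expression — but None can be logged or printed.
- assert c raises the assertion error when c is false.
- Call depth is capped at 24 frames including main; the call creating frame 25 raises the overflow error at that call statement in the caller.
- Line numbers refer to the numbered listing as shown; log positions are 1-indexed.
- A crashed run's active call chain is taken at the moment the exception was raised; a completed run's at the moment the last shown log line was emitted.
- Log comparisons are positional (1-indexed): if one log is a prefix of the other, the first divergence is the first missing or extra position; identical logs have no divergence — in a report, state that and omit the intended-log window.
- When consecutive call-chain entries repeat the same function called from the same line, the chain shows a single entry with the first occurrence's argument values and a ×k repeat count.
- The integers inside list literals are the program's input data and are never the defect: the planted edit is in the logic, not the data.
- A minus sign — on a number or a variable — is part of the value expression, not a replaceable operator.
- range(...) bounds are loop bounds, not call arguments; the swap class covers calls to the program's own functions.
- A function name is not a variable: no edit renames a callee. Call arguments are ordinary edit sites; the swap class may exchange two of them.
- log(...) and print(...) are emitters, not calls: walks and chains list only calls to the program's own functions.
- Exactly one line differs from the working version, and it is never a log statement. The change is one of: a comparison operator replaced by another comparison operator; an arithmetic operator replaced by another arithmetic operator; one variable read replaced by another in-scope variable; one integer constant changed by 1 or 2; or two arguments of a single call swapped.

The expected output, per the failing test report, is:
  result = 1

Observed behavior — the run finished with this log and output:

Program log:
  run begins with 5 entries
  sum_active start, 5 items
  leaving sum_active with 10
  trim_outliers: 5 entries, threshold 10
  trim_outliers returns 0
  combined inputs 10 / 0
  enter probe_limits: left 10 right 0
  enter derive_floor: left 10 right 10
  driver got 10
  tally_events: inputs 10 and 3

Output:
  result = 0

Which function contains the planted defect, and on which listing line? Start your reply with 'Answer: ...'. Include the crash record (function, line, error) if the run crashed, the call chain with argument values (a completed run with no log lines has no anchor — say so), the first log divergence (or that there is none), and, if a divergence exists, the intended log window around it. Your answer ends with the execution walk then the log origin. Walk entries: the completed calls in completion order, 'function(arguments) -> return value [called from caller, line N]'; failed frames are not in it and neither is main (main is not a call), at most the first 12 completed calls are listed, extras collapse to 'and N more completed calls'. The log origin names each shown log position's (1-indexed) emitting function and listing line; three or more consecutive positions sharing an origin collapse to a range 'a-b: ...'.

Answer: the defect is in tally_events at line 33.
Key fact: The two runs log identically and part ways only at the printed values.
Call chain: main -> tally_events(10, 3) (called at line 45).
First divergence: none — the logs agree in full.
Execution walk:
  sum_active([1, 6, 7, 10, 4]) -> 10  [called from main, line 40]
  trim_outliers([1, 6, 7, 10, 4], 10) -> 0  [called from main, line 41]
  derive_floor(10, 10, 3) -> 10  [called from probe_limits, line 28]
  probe_limits(10, 0) -> 10  [called from main, line 43]
  tally_events(10, 3) -> 0  [called from main, line 45]
Log line origins:
  1 — main, line 39
  2 — sum_active, line 2
  3 — sum_active, line 7
  4 — trim_outliers, line 11
  5 — trim_outliers, line 16
  6 — main, line 42
  7 — probe_limits, line 25
  8 — derive_floor, line 20
  9 — main, line 44
  10 — tally_events, line 31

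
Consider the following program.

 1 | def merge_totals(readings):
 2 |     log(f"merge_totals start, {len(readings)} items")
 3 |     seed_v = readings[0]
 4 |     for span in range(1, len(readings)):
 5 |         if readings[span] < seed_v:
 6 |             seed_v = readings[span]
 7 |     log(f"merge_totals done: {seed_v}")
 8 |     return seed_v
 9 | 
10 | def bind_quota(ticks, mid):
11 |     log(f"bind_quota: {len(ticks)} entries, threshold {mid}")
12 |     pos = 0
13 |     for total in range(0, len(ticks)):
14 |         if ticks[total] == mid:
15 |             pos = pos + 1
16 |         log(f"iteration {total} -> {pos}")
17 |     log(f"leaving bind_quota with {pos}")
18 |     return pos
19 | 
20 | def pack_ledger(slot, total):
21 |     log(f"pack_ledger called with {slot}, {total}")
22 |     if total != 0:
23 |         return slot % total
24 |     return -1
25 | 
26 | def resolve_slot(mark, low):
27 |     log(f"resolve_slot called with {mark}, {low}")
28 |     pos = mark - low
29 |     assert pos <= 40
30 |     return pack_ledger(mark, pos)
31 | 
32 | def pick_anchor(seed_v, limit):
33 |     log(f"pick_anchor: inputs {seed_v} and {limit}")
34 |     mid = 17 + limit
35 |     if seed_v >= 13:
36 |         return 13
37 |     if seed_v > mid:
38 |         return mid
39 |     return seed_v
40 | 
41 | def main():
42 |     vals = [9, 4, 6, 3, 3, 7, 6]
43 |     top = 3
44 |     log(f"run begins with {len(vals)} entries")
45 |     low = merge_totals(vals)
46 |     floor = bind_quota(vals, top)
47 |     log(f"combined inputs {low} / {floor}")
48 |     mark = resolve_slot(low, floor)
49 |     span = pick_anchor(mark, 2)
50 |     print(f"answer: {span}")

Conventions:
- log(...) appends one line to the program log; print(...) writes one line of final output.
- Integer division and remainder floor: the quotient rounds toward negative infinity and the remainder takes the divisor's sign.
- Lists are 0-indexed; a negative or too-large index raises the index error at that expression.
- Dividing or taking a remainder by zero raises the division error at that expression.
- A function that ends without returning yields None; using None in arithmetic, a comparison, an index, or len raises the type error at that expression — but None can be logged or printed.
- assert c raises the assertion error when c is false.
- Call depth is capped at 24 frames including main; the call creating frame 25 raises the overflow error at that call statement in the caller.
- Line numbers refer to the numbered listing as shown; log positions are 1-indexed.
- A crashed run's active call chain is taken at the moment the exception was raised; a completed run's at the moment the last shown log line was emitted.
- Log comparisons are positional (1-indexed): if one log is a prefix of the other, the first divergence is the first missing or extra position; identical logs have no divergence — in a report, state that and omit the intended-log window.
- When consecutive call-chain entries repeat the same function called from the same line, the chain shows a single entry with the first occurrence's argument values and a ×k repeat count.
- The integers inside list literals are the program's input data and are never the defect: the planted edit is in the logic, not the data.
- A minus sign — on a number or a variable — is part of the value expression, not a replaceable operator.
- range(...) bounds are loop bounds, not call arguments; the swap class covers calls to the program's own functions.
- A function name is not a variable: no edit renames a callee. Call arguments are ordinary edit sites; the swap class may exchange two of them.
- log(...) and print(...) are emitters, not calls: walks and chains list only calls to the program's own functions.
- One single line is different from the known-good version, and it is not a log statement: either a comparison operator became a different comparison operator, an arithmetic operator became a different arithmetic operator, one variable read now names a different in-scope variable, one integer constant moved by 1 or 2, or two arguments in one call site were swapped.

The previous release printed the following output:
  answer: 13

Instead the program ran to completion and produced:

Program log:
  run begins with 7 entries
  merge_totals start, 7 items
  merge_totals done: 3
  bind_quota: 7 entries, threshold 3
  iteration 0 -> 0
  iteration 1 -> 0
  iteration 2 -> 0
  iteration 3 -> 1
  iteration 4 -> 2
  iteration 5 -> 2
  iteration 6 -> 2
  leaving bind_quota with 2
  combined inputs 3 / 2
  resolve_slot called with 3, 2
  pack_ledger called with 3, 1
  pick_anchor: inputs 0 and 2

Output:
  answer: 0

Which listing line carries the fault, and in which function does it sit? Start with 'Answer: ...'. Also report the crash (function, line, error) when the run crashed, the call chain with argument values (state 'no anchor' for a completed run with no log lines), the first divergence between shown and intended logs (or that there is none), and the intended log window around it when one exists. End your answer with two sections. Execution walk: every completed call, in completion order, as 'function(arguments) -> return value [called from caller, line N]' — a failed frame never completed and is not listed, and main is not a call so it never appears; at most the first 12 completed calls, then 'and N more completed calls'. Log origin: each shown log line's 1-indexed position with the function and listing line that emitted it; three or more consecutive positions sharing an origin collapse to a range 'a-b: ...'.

Answer: the defect is in pick_anchor at line 35.
Core observation: The logs agree in full; only the final output differs.
Call chain: main -> pick_anchor(0, 2) (called at line 49).
First divergence: none (the log streams are identical).
Execution walk:
  merge_totals([9, 4, 6, 3, 3, 7, 6]) -> 3  [called from main, line 45]
  bind_quota([9, 4, 6, 3, 3, 7, 6], 3) -> 2  [called from main, line 46]
  pack_ledger(3, 1) -> 0  [called from resolve_slot, line 30]
  resolve_slot(3, 2) -> 0  [called from main, line 48]
  pick_anchor(0, 2) -> 0  [called from main, line 49]
Log origin:
  1: from main, line 44
  2: from merge_totals, line 2
  3: from merge_totals, line 7
  4: from bind_quota, line 11
  5-11: from bind_quota, line 16
  12: from bind_quota, line 17
  13: from main, line 47
  14: from resolve_slot, line 27
  15: from pack_ledger, line 21
  16: from pick_anchor, line 33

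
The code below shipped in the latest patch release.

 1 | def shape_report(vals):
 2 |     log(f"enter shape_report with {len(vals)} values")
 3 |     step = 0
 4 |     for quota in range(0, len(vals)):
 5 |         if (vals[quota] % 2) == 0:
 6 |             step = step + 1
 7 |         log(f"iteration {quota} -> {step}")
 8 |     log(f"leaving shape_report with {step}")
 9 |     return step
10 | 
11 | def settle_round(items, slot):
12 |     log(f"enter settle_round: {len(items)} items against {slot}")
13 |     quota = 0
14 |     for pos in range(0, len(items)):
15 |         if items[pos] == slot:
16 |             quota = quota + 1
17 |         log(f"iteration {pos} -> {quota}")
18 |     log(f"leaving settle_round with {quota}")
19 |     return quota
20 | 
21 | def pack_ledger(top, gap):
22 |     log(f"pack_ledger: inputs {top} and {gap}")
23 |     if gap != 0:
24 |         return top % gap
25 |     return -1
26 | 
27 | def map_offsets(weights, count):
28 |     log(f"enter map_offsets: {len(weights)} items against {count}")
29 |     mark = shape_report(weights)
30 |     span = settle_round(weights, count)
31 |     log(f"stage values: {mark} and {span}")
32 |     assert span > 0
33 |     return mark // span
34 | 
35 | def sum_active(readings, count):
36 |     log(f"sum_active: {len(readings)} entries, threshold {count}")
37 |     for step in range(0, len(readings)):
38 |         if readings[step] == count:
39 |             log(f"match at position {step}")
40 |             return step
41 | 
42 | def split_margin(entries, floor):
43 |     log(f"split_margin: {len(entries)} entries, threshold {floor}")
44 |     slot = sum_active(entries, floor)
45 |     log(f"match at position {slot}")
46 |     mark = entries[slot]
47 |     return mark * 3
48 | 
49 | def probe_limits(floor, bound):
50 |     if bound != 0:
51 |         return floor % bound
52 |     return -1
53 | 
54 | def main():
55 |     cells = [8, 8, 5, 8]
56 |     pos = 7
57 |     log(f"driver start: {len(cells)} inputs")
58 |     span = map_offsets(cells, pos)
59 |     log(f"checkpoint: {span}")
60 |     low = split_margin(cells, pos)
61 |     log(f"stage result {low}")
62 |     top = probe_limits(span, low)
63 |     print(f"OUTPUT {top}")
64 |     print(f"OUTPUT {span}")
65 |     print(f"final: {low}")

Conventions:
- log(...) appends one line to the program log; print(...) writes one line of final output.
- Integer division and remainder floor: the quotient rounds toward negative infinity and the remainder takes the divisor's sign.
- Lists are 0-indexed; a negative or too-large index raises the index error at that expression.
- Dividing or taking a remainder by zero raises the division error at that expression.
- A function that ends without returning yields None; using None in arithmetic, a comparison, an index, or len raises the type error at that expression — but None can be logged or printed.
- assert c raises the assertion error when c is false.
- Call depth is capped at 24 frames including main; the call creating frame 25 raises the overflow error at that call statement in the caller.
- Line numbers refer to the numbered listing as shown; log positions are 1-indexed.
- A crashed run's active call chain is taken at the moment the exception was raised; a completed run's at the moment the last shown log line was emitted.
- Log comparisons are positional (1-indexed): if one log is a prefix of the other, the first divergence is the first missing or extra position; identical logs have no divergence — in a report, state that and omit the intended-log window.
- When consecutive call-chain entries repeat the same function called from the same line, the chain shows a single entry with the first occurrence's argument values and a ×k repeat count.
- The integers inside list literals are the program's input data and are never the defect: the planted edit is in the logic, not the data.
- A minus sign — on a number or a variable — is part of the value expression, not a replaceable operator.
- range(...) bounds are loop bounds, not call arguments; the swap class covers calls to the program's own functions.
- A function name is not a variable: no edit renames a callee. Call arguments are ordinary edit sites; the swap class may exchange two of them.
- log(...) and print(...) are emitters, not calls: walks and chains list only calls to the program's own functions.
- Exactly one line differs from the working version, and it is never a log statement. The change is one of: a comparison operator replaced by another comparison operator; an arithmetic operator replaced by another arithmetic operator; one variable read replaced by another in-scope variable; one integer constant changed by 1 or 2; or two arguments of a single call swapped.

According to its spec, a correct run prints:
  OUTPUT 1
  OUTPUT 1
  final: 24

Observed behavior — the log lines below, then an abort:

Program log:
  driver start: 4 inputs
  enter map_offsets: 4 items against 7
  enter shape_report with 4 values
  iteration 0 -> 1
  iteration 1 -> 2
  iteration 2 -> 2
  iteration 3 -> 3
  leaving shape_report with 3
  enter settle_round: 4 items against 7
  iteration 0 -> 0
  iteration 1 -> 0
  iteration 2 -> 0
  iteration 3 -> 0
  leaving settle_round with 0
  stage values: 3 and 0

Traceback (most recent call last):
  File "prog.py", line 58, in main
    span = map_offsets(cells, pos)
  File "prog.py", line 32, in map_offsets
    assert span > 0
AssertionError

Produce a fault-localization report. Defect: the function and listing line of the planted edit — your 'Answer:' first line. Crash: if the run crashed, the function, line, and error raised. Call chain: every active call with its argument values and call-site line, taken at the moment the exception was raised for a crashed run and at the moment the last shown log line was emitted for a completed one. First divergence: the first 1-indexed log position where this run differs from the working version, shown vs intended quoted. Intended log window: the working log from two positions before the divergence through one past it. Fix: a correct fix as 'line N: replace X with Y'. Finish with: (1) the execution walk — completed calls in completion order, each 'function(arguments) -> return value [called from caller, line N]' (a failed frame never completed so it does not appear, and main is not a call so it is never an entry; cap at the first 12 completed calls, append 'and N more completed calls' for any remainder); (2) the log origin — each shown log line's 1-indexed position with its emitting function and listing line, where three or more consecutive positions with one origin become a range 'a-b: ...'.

Answer: the defect is in main at line 56.
Key observation: The earliest visible damage is log position 2 — 'enter map_offsets: 4 items against 7' rather than the intended 'enter map_offsets: 4 items against 8'.
Crash: map_offsets, line 32, AssertionError.
Call chain: main -> map_offsets([8, 8, 5, 8], 7) (called at line 58).
First divergence: at position 2 the run shows 'enter map_offsets: 4 items against 7' where the working version logs 'enter map_offsets: 4 items against 8'.
Intended log window:
  1: driver start: 4 inputs
  2: enter map_offsets: 4 items against 8
  3: enter shape_report with 4 values
Execution walk:
  shape_report([8, 8, 5, 8]) -> 3  [called from map_offsets, line 29]
  settle_round([8, 8, 5, 8], 7) -> 0  [called from map_offsets, line 30]
Log line origins:
  1: emitted by main (line 57)
  2: emitted by map_offsets (line 28)
  3: emitted by shape_report (line 2)
  4-7: emitted by shape_report (line 7)
  8: emitted by shape_report (line 8)
  9: emitted by settle_round (line 12)
  10-13: emitted by settle_round (line 17)
  14: emitted by settle_round (line 18)
  15: emitted by map_offsets (line 31)
A correct fix: line 56: replace `7` with `8`.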